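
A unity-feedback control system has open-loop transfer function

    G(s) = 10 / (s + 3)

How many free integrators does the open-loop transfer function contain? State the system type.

Type 0

The denominator has no factor of s at the origin — no free integrator — so this is a Type 0 system.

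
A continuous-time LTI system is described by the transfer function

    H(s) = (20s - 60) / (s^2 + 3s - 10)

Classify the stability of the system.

The denominator s^2 + 3s - 10 factors as (s - 2)(s + 5), giving poles at s = 2, -5.
Since the pole(s) at s = 2 lie in the right half-plane, the system is unstable.

unstable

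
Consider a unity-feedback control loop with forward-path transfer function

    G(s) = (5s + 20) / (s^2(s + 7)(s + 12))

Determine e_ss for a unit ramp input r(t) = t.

e_ss = 0

G(s) has 2 poles at the origin.
This is a Type 2 system; for a ramp input the steady-state error is zero.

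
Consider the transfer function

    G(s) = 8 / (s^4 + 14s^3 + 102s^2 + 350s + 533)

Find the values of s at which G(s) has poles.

The poles are the roots of the denominator s^4 + 14s^3 + 102s^2 + 350s + 533 = 0.
No real roots exist; factor into two real quadratics: (s^2 + 6s + 13)(s^2 + 8s + 41) = 0.
Each quadratic gives a conjugate pair via the quadratic formula.

s = -3 ± 2j, -4 ± 5j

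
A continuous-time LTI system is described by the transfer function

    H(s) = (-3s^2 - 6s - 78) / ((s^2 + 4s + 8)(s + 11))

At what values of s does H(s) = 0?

Set the numerator to zero: -3s^2 - 6s - 78 = 0, i.e. -3·(s^2 + 2s + 26) = 0.
Factoring: (s^2 + 2s + 26) = 0.

s = -1 ± 5j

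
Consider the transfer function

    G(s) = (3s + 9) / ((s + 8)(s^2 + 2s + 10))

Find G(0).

Set s = 0: G(0) = (9) / (80) = 9/80.

G(0) = 9/80 ≈ 0.1125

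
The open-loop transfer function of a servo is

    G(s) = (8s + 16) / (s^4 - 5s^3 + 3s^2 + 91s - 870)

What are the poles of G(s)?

s = 2 + 5j, 2 - 5j, -5, 6

The poles are the roots of the denominator s^4 - 5s^3 + 3s^2 + 91s - 870 = 0.
Trying s = -5: the polynomial evaluates to 0, so (s + 5) is a factor.
Dividing out leaves s^3 - 10s^2 + 53s - 174 = 0.
This factors further as (s^2 - 4s + 29)(s - 6) = 0.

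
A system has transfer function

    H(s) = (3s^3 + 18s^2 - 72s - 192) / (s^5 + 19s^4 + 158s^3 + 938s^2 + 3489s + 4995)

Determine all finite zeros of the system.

s = 4, -2, -8

Set the numerator to zero: 3s^3 + 18s^2 - 72s - 192 = 0, i.e. 3·(s^3 + 6s^2 - 24s - 64) = 0.
Factoring: (s - 4)(s + 2)(s + 8) = 0.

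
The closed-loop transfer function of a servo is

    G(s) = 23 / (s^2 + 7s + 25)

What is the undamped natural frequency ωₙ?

Compare the denominator to the standard form s^2 + 2ζωₙs + ωₙ².
ωₙ² = 25, so ωₙ = 5 rad/s.

ωₙ = 5 rad/s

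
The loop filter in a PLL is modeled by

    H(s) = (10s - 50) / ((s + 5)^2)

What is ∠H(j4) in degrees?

At s = j4: numerator = -50 + j40, denominator = 9 + j40.
∠H = ∠num − ∠den = 141.34° − (77.320°) = 64.02°.

∠H(j4) ≈ 64.02°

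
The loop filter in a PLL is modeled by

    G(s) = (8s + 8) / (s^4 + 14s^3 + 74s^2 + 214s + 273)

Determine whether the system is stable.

stable

The denominator s^4 + 14s^3 + 74s^2 + 214s + 273 factors as (s^2 + 4s + 13)(s + 3)(s + 7), giving poles at s = -2 ± 3j, -3, -7.
Since all poles lie strictly in the left half-plane, the system is stable.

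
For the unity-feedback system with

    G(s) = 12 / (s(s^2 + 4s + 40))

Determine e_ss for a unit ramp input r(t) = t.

e_ss = 3.333

G(s) has one pole at the origin.
This is a Type 1 system. Kv = lim_{s→0} s·G(s) = 12/40 = 3/10.
e_ss = 1/Kv = 1/(3/10) = 10/3 ≈ 3.333.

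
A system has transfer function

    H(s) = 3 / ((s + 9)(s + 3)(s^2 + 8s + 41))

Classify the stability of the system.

stable

The poles can be read from the denominator factors: s = -9, -3, -4 ± 5j.
Since all poles lie strictly in the left half-plane, the system is stable.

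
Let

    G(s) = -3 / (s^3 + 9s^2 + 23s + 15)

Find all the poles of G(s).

s = -5, -1, -3

The poles are the roots of the denominator s^3 + 9s^2 + 23s + 15 = 0.
Trying s = -5: the polynomial evaluates to 0, so (s + 5) is a factor.
Dividing out leaves s^2 + 4s + 3 = 0.
Factoring the quadratic: (s + 1)(s + 3) = 0.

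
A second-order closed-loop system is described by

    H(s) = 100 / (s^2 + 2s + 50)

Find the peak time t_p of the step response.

t_p ≈ 0.4488 s

Comparing s^2 + 2s + 50 to s^2 + 2ζωₙs + ωₙ²: ωₙ = √50 ≈ 7.071 rad/s and ζ = 2/(2·√50) ≈ 0.1414.
ζωₙ = 2/2 = 1, so ω_d = ωₙ√(1−ζ²) = √(ωₙ² − (ζωₙ)²) = √(50 − 1²) = √49 = 7 rad/s.
t_p = π/ω_d = π/7 ≈ 0.4488 s.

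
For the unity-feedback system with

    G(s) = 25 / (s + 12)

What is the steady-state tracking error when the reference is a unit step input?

e_ss = 0.3243

G(s) has no poles at the origin.
This is a Type 0 system. Kp = lim_{s→0} G(s) = 25/12.
e_ss = 1/(1 + Kp) = 1/(1 + 25/12) = 12/37 ≈ 0.3243.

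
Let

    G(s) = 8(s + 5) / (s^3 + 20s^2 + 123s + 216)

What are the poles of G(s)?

s = -9, -8, -3

The poles are the roots of the denominator s^3 + 20s^2 + 123s + 216 = 0.
Trying s = -9: the polynomial evaluates to 0, so (s + 9) is a factor.
Dividing out leaves s^2 + 11s + 24 = 0.
Factoring the quadratic: (s + 8)(s + 3) = 0.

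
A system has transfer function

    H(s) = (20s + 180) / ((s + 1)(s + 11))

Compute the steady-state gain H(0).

Set s = 0: H(0) = (180) / (11) = 180/11.

H(0) = 180/11 ≈ 16.36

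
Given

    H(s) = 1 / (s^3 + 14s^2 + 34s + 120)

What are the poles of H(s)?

The poles are the roots of the denominator s^3 + 14s^2 + 34s + 120 = 0.
Trying s = -12: the polynomial evaluates to 0, so (s + 12) is a factor.
Dividing out leaves s^2 + 2s + 10 = 0.
The quadratic formula then gives s = -1 ± 3j.

s = -1 + 3j, -1 - 3j, -12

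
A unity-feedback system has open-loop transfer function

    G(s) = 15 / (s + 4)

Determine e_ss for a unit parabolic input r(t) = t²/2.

G(s) has no poles at the origin.
This is a Type 0 system; Ka = lim_{s→0} s^2·G(s) = 0, so the steady-state error for a parabola input is infinite.

e_ss = ∞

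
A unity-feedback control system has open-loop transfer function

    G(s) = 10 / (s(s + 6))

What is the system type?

Type 1

The denominator has 1 factor of s at the origin (free integrator), so this is a Type 1 system.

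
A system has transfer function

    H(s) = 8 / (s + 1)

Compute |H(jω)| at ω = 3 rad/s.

|H(j3)| ≈ 2.530

Substitute s = j3: numerator = 8, denominator = 1 + j3.
|H(j3)| = |8| / |1 + j3| = 8 / 3.1623 ≈ 2.530.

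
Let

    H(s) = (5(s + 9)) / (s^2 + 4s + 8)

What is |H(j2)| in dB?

Substitute s = j2: numerator = 45 + j10, denominator = 4 + j8.
|H(j2)| = |45 + j10| / |4 + j8| = 46.098 / 8.9443 ≈ 5.154.
In decibels: 20·log₁₀(5.154) ≈ 14.2 dB.

|H(j2)|_dB ≈ 14.2 dB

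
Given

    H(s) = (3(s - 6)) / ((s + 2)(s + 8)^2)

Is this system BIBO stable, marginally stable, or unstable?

The poles can be read from the denominator factors: s = -2, -8, -8.
Since all poles lie strictly in the left half-plane, the system is stable.

stable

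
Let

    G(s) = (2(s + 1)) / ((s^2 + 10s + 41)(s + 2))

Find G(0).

At s = 0 each factor (s + a) contributes a and each (s^2 + bs + c) contributes c.
G(0) = 2·(1) / ((41) · (2)) = 2/82 = 1/41.

G(0) = 1/41 ≈ 0.02439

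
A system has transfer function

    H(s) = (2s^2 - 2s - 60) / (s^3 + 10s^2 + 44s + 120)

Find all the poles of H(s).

s = -2 + 4j, -2 - 4j, -6

The poles are the roots of the denominator s^3 + 10s^2 + 44s + 120 = 0.
Trying s = -6: the polynomial evaluates to 0, so (s + 6) is a factor.
Dividing out leaves s^2 + 4s + 20 = 0.
The quadratic formula then gives s = -2 ± 4j.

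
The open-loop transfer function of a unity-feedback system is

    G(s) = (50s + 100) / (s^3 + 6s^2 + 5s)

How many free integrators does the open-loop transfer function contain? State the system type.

Type 1

Factor s from the denominator: s^3 + 6s^2 + 5s = s·(s^2 + 6s + 5).
There is 1 pole at the origin, so the system is Type 1.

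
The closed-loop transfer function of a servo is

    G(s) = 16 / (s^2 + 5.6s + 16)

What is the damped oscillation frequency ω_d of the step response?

Comparing s^2 + 5.6s + 16 to s^2 + 2ζωₙs + ωₙ²: ωₙ = 4 rad/s and ζ = 5.6/(2·4) = 0.7.
ζωₙ = 5.6/2 = 2.8, so ω_d = ωₙ√(1−ζ²) = √(ωₙ² − (ζωₙ)²) = √(16 − 2.8²) = √8.16 ≈ 2.857 rad/s.

ω_d ≈ 2.857 rad/s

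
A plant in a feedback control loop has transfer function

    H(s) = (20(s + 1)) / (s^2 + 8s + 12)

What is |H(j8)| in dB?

Substitute s = j8: numerator = 20 + j160, denominator = -52 + j64.
|H(j8)| = |20 + j160| / |-52 + j64| = 161.25 / 82.462 ≈ 1.955.
In decibels: 20·log₁₀(1.955) ≈ 5.82 dB.

|H(j8)|_dB ≈ 5.82 dB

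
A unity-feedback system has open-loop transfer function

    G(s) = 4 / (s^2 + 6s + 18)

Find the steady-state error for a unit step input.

G(s) has no poles at the origin.
This is a Type 0 system. Kp = lim_{s→0} G(s) = 4/18 = 2/9.
e_ss = 1/(1 + Kp) = 1/(1 + 2/9) = 9/11 ≈ 0.8182.

e_ss = 0.8182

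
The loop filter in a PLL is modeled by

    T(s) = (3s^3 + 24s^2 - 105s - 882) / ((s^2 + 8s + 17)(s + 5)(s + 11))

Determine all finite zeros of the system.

s = 6, -7, -7

Set the numerator to zero: 3s^3 + 24s^2 - 105s - 882 = 0, i.e. 3·(s^3 + 8s^2 - 35s - 294) = 0.
Factoring: (s - 6)(s + 7)^2 = 0.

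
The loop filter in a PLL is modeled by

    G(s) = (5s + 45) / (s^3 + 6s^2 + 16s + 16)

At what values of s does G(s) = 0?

Set the numerator to zero: 5s + 45 = 0, i.e. 5·(s + 9) = 0.
So s = -9.

s = -9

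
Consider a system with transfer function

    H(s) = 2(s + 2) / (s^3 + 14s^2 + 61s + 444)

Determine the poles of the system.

The poles are the roots of the denominator s^3 + 14s^2 + 61s + 444 = 0.
Trying s = -12: the polynomial evaluates to 0, so (s + 12) is a factor.
Dividing out leaves s^2 + 2s + 37 = 0.
The quadratic formula then gives s = -1 ± 6j.

s = -1 ± 6j, -12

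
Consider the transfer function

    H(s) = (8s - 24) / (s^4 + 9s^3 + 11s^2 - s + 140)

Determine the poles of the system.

s = 1 ± 2j, -4, -7

The poles are the roots of the denominator s^4 + 9s^3 + 11s^2 - s + 140 = 0.
Trying s = -4: the polynomial evaluates to 0, so (s + 4) is a factor.
Dividing out leaves s^3 + 5s^2 - 9s + 35 = 0.
This factors further as (s^2 - 2s + 5)(s + 7) = 0.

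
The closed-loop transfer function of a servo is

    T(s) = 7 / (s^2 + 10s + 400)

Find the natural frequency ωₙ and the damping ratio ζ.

Compare the denominator to the standard form s^2 + 2ζωₙs + ωₙ².
ωₙ² = 400, so ωₙ = 20 rad/s.
2ζωₙ = 10, so ζ = 10/(2·20) = 0.25.

ωₙ = 20 rad/s, ζ = 0.25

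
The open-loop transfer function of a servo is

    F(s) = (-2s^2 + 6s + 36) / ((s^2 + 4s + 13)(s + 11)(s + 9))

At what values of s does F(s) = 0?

Set the numerator to zero: -2s^2 + 6s + 36 = 0, i.e. -2·(s^2 - 3s - 18) = 0.
Factoring: (s + 3)(s - 6) = 0.

s = -3, 6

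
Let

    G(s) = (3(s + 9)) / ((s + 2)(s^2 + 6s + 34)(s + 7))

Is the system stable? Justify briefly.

The poles can be read from the denominator factors: s = -2, -3 ± 5j, -7.
Since all poles lie strictly in the left half-plane, the system is stable.

stable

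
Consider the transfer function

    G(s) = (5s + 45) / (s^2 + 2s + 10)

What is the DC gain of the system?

Set s = 0: G(0) = (45) / (10) = 9/2.

G(0) = 9/2 ≈ 4.500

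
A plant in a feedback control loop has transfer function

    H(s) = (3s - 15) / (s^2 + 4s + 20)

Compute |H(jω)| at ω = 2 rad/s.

Substitute s = j2: numerator = -15 + j6, denominator = 16 + j8.
|H(j2)| = |-15 + j6| / |16 + j8| = 16.155 / 17.889 ≈ 0.9031.

|H(j2)| ≈ 0.9031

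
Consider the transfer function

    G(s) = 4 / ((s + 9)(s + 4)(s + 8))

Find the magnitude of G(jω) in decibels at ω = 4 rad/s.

|G(j4)|_dB ≈ -41.9 dB

Substitute s = j4: numerator = 4, denominator = -48 + j496.
|G(j4)| = |4| / |-48 + j496| = 4 / 498.32 ≈ 0.008027.
In decibels: 20·log₁₀(0.008027) ≈ -41.9 dB.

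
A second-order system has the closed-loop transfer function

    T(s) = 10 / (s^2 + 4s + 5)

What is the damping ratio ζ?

ζ ≈ 0.8944

Compare the denominator to the standard form s^2 + 2ζωₙs + ωₙ².
ωₙ² = 5, so ωₙ = √5 ≈ 2.236 rad/s.
2ζωₙ = 4, so ζ = 4/(2·√5) ≈ 0.8944.
With ζ = 0.8944 the response is underdamped.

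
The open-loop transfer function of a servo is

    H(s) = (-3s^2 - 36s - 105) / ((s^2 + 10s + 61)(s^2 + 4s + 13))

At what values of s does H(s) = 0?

s = -5, -7

Set the numerator to zero: -3s^2 - 36s - 105 = 0, i.e. -3·(s^2 + 12s + 35) = 0.
Factoring: (s + 5)(s + 7) = 0.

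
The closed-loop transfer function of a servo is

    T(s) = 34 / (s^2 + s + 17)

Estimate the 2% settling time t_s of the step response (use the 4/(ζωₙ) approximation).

t_s ≈ 8 s

Comparing s^2 + s + 17 to s^2 + 2ζωₙs + ωₙ²: ωₙ = √17 ≈ 4.123 rad/s and ζ = 1/(2·√17) ≈ 0.1213.
ζωₙ = 1/2 = 0.5, so t_s ≈ 4/(ζωₙ) = 4/0.5 = 8 s.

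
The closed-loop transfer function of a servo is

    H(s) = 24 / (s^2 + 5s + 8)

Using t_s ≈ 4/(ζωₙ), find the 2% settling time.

Comparing s^2 + 5s + 8 to s^2 + 2ζωₙs + ωₙ²: ωₙ = √8 ≈ 2.828 rad/s and ζ = 5/(2·√8) ≈ 0.8839.
ζωₙ = 5/2 = 2.5, so t_s ≈ 4/(ζωₙ) = 4/2.5 = 1.600 s.

t_s ≈ 1.600 s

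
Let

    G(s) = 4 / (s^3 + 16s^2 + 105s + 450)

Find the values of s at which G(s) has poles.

s = -3 + 6j, -3 - 6j, -10

The poles are the roots of the denominator s^3 + 16s^2 + 105s + 450 = 0.
Trying s = -10: the polynomial evaluates to 0, so (s + 10) is a factor.
Dividing out leaves s^2 + 6s + 45 = 0.
The quadratic formula then gives s = -3 ± 6j.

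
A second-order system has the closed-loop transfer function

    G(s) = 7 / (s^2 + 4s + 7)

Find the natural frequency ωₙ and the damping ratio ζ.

Compare the denominator to the standard form s^2 + 2ζωₙs + ωₙ².
ωₙ² = 7, so ωₙ = √7 ≈ 2.646 rad/s.
2ζωₙ = 4, so ζ = 4/(2·√7) ≈ 0.7559.

ωₙ ≈ 2.646 rad/s, ζ ≈ 0.7559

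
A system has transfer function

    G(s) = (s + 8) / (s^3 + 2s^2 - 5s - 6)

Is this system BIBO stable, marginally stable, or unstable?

unstable

The denominator s^3 + 2s^2 - 5s - 6 factors as (s + 1)(s + 3)(s - 2), giving poles at s = -1, -3, 2.
Since the pole(s) at s = 2 lie in the right half-plane, the system is unstable.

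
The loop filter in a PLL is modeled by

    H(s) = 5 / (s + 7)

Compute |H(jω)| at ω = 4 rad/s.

|H(j4)| ≈ 0.6202

Substitute s = j4: numerator = 5, denominator = 7 + j4.
|H(j4)| = |5| / |7 + j4| = 5 / 8.0623 ≈ 0.6202.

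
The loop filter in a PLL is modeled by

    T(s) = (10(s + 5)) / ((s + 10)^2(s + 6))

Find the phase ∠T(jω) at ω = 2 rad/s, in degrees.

At s = j2: numerator = 50 + j20, denominator = 496 + j432.
∠T = ∠num − ∠den = 21.801° − (41.055°) = -19.25°.

∠T(j2) ≈ -19.25°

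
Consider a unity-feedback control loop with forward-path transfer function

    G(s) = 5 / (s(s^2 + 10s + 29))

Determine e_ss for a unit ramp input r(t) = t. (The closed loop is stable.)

G(s) has one pole at the origin.
This is a Type 1 system. Kv = lim_{s→0} s·G(s) = 5/29.
e_ss = 1/Kv = 1/(5/29) = 29/5 ≈ 5.800.

e_ss = 5.800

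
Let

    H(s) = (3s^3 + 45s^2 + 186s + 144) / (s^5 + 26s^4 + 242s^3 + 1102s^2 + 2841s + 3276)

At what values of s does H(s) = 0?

Set the numerator to zero: 3s^3 + 45s^2 + 186s + 144 = 0, i.e. 3·(s^3 + 15s^2 + 62s + 48) = 0.
Factoring: (s + 6)(s + 8)(s + 1) = 0.

s = -6, -8, -1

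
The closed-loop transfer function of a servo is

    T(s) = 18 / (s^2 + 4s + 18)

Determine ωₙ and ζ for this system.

ωₙ ≈ 4.243 rad/s, ζ ≈ 0.4714

Compare the denominator to the standard form s^2 + 2ζωₙs + ωₙ².
ωₙ² = 18, so ωₙ = √18 ≈ 4.243 rad/s.
2ζωₙ = 4, so ζ = 4/(2·√18) ≈ 0.4714.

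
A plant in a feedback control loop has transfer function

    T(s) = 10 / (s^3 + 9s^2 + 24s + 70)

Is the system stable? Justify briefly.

stable

The denominator s^3 + 9s^2 + 24s + 70 factors as (s^2 + 2s + 10)(s + 7), giving poles at s = -1 ± 3j, -7.
Since all poles lie strictly in the left half-plane, the system is stable.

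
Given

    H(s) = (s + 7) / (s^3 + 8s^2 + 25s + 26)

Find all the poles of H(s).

s = -3 + 2j, -3 - 2j, -2

The poles are the roots of the denominator s^3 + 8s^2 + 25s + 26 = 0.
Trying s = -2: the polynomial evaluates to 0, so (s + 2) is a factor.
Dividing out leaves s^2 + 6s + 13 = 0.
The quadratic formula then gives s = -3 ± 2j.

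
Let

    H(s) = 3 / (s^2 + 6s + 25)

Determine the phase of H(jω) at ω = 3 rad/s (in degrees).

At s = j3: numerator = 3, denominator = 16 + j18.
∠H = ∠num − ∠den = 0° − (48.366°) = -48.37°.

∠H(j3) ≈ -48.37°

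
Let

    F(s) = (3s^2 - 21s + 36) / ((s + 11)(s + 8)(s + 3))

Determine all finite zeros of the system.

s = 4, 3

Set the numerator to zero: 3s^2 - 21s + 36 = 0, i.e. 3·(s^2 - 7s + 12) = 0.
Factoring: (s - 4)(s - 3) = 0.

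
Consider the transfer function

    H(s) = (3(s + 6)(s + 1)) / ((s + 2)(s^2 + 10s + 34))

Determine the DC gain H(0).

H(0) = 9/34 ≈ 0.2647

At s = 0 each factor (s + a) contributes a and each (s^2 + bs + c) contributes c.
H(0) = 3·(6) · (1) / ((2) · (34)) = 18/68 = 9/34.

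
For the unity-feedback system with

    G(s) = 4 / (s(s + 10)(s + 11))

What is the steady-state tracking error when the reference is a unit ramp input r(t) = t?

G(s) has one pole at the origin.
This is a Type 1 system. Kv = lim_{s→0} s·G(s) = 4/110 = 2/55.
e_ss = 1/Kv = 1/(2/55) = 55/2 ≈ 27.50.

e_ss = 27.50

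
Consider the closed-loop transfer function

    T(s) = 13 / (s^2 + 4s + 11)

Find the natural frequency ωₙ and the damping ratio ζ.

Compare the denominator to the standard form s^2 + 2ζωₙs + ωₙ².
ωₙ² = 11, so ωₙ = √11 ≈ 3.317 rad/s.
2ζωₙ = 4, so ζ = 4/(2·√11) ≈ 0.6030.

ωₙ ≈ 3.317 rad/s, ζ ≈ 0.6030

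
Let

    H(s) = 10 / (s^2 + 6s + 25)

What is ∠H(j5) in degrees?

At s = j5: numerator = 10, denominator = j30.
∠H = ∠num − ∠den = 0° − (90°) = -90°.

∠H(j5) ≈ -90°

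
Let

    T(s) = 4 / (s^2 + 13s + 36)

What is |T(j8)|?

|T(j8)| ≈ 0.03714

Substitute s = j8: numerator = 4, denominator = -28 + j104.
|T(j8)| = |4| / |-28 + j104| = 4 / 107.70 ≈ 0.03714.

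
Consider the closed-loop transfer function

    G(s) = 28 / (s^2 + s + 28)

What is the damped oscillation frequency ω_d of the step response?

Comparing s^2 + s + 28 to s^2 + 2ζωₙs + ωₙ²: ωₙ = √28 ≈ 5.292 rad/s and ζ = 1/(2·√28) ≈ 0.09449.
ζωₙ = 1/2 = 0.5, so ω_d = ωₙ√(1−ζ²) = √(ωₙ² − (ζωₙ)²) = √(28 − 0.5²) = √27.75 ≈ 5.268 rad/s.

ω_d ≈ 5.268 rad/s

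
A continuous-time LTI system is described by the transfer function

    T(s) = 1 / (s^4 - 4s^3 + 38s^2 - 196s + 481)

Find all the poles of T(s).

The poles are the roots of the denominator s^4 - 4s^3 + 38s^2 - 196s + 481 = 0.
No real roots exist; factor into two real quadratics: (s^2 - 6s + 13)(s^2 + 2s + 37) = 0.
Each quadratic gives a conjugate pair via the quadratic formula.

s = 3 ± 2j, -1 ± 6j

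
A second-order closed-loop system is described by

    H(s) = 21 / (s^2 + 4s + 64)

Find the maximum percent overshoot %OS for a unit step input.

%OS ≈ 44.4%

Comparing s^2 + 4s + 64 to s^2 + 2ζωₙs + ωₙ²: ωₙ = 8 rad/s and ζ = 4/(2·8) = 0.25.
%OS = 100·exp(−πζ/√(1−ζ²)) = 100·exp(−π·0.25/√(1−0.25²)) ≈ 44.4%.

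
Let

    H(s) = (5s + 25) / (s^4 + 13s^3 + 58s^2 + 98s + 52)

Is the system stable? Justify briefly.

The denominator s^4 + 13s^3 + 58s^2 + 98s + 52 factors as (s + 2)(s + 1)(s^2 + 10s + 26), giving poles at s = -2, -1, -5 ± j.
Since all poles lie strictly in the left half-plane, the system is stable.

stable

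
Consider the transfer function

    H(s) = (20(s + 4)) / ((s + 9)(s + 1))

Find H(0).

At s = 0 each factor (s + a) contributes a and each (s^2 + bs + c) contributes c.
H(0) = 20·(4) / ((9) · (1)) = 80/9 = 80/9.

H(0) = 80/9 ≈ 8.889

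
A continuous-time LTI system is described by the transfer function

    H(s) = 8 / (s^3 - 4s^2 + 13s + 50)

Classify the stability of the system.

The denominator s^3 - 4s^2 + 13s + 50 factors as (s + 2)(s^2 - 6s + 25), giving poles at s = -2, 3 + 4j, 3 - 4j.
Since the pole(s) at s = 3 ± 4j lie in the right half-plane, the system is unstable.

unstable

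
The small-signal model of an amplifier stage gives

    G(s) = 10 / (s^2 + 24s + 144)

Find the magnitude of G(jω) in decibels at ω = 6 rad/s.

Substitute s = j6: numerator = 10, denominator = 108 + j144.
|G(j6)| = |10| / |108 + j144| = 10 / 180 ≈ 0.05556.
In decibels: 20·log₁₀(0.05556) ≈ -25.1 dB.

|G(j6)|_dB ≈ -25.1 dB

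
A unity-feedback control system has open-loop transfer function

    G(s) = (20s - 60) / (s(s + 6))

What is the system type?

The denominator has 1 factor of s at the origin (free integrator), so this is a Type 1 system.

Type 1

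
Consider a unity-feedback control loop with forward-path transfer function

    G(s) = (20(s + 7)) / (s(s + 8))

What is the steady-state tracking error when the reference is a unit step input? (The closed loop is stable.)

e_ss = 0

G(s) has one pole at the origin.
This is a Type 1 system; for a step input the steady-state error is zero.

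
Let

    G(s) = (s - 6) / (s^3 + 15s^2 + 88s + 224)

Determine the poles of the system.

The poles are the roots of the denominator s^3 + 15s^2 + 88s + 224 = 0.
Trying s = -7: the polynomial evaluates to 0, so (s + 7) is a factor.
Dividing out leaves s^2 + 8s + 32 = 0.
The quadratic formula then gives s = -4 ± 4j.

s = -4 ± 4j, -7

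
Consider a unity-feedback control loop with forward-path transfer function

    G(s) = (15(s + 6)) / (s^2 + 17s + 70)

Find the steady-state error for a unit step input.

G(s) has no poles at the origin.
This is a Type 0 system. Kp = lim_{s→0} G(s) = 90/70 = 9/7.
e_ss = 1/(1 + Kp) = 1/(1 + 9/7) = 7/16 ≈ 0.4375.

e_ss = 0.4375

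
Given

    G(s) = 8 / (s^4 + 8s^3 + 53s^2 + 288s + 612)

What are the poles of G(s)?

The poles are the roots of the denominator s^4 + 8s^3 + 53s^2 + 288s + 612 = 0.
No real roots exist; factor into two real quadratics: (s^2 + 36)(s^2 + 8s + 17) = 0.
Each quadratic gives a conjugate pair via the quadratic formula.

s = 6j, -6j, -4 + j, -4 - j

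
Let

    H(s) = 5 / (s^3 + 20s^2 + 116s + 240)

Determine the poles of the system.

The poles are the roots of the denominator s^3 + 20s^2 + 116s + 240 = 0.
Trying s = -12: the polynomial evaluates to 0, so (s + 12) is a factor.
Dividing out leaves s^2 + 8s + 20 = 0.
The quadratic formula then gives s = -4 ± 2j.

s = -4 ± 2j, -12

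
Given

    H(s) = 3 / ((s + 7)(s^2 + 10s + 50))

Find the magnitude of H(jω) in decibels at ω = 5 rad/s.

|H(j5)|_dB ≈ -44.1 dB

Substitute s = j5: numerator = 3, denominator = -75 + j475.
|H(j5)| = |3| / |-75 + j475| = 3 / 480.88 ≈ 0.006239.
In decibels: 20·log₁₀(0.006239) ≈ -44.1 dB.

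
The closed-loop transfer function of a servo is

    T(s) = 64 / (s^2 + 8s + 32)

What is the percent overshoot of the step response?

%OS ≈ 4.32%

Comparing s^2 + 8s + 32 to s^2 + 2ζωₙs + ωₙ²: ωₙ = √32 ≈ 5.657 rad/s and ζ = 8/(2·√32) ≈ 0.7071.
%OS = 100·exp(−πζ/√(1−ζ²)) = 100·exp(−π·0.7071/√(1−0.7071²)) ≈ 4.32%.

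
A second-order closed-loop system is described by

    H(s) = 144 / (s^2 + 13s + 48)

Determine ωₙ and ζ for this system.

Compare the denominator to the standard form s^2 + 2ζωₙs + ωₙ².
ωₙ² = 48, so ωₙ = √48 ≈ 6.928 rad/s.
2ζωₙ = 13, so ζ = 13/(2·√48) ≈ 0.9382.
With ζ = 0.9382 the response is underdamped.

ωₙ ≈ 6.928 rad/s, ζ ≈ 0.9382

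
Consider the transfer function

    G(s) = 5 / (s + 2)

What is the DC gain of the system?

G(0) = 5/2 ≈ 2.500

Set s = 0: G(0) = (5) / (2) = 5/2.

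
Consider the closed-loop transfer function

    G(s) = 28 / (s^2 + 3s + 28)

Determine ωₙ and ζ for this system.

Compare the denominator to the standard form s^2 + 2ζωₙs + ωₙ².
ωₙ² = 28, so ωₙ = √28 ≈ 5.292 rad/s.
2ζωₙ = 3, so ζ = 3/(2·√28) ≈ 0.2835.

ωₙ ≈ 5.292 rad/s, ζ ≈ 0.2835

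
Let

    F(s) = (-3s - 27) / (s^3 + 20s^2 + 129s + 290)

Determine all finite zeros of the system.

Set the numerator to zero: -3s - 27 = 0, i.e. -3·(s + 9) = 0.
So s = -9.

s = -9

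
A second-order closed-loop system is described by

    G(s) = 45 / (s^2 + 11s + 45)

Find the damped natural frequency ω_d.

Comparing s^2 + 11s + 45 to s^2 + 2ζωₙs + ωₙ²: ωₙ = √45 ≈ 6.708 rad/s and ζ = 11/(2·√45) ≈ 0.8199.
ζωₙ = 11/2 = 5.5, so ω_d = ωₙ√(1−ζ²) = √(ωₙ² − (ζωₙ)²) = √(45 − 5.5²) = √14.75 ≈ 3.841 rad/s.

ω_d ≈ 3.841 rad/s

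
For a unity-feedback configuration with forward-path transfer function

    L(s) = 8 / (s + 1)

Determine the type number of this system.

The denominator has no factor of s at the origin — no free integrator — so this is a Type 0 system.

Type 0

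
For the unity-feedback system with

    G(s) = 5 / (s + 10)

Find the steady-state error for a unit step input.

e_ss = 0.6667

G(s) has no poles at the origin.
This is a Type 0 system. Kp = lim_{s→0} G(s) = 5/10 = 1/2.
e_ss = 1/(1 + Kp) = 1/(1 + 1/2) = 2/3 ≈ 0.6667.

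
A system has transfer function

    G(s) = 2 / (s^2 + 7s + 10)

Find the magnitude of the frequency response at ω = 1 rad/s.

|G(j1)| ≈ 0.1754

Substitute s = j1: numerator = 2, denominator = 9 + j7.
|G(j1)| = |2| / |9 + j7| = 2 / 11.402 ≈ 0.1754.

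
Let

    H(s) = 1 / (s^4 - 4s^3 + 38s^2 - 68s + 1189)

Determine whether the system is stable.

unstable

The denominator s^4 - 4s^3 + 38s^2 - 68s + 1189 factors as (s^2 + 4s + 29)(s^2 - 8s + 41), giving poles at s = -2 ± 5j, 4 ± 5j.
Since the pole(s) at s = 4 ± 5j lie in the right half-plane, the system is unstable.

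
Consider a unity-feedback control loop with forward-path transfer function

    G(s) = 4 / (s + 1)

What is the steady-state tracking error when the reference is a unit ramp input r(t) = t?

e_ss = ∞

G(s) has no poles at the origin.
This is a Type 0 system; Kv = lim_{s→0} s·G(s) = 0, so the steady-state error for a ramp input is infinite.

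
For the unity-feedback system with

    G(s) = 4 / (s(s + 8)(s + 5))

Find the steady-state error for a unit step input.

e_ss = 0

G(s) has one pole at the origin.
This is a Type 1 system; for a step input the steady-state error is zero.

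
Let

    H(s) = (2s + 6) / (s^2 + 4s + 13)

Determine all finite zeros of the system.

Set the numerator to zero: 2s + 6 = 0, i.e. 2·(s + 3) = 0.
So s = -3.

s = -3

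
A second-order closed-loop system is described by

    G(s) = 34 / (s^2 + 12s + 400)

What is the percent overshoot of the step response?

%OS ≈ 37.2%

Comparing s^2 + 12s + 400 to s^2 + 2ζωₙs + ωₙ²: ωₙ = 20 rad/s and ζ = 12/(2·20) = 0.3.
%OS = 100·exp(−πζ/√(1−ζ²)) = 100·exp(−π·0.3/√(1−0.3²)) ≈ 37.2%.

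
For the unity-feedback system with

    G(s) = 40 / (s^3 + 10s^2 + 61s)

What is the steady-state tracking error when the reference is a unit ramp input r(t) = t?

e_ss = 1.525

G(s) has one pole at the origin.
This is a Type 1 system. Kv = lim_{s→0} s·G(s) = 40/61.
e_ss = 1/Kv = 1/(40/61) = 61/40 ≈ 1.525.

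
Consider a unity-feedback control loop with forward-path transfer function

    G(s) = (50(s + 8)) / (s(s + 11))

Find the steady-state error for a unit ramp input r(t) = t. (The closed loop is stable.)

e_ss = 0.02750

G(s) has one pole at the origin.
This is a Type 1 system. Kv = lim_{s→0} s·G(s) = 400/11.
e_ss = 1/Kv = 1/(400/11) = 11/400 ≈ 0.02750.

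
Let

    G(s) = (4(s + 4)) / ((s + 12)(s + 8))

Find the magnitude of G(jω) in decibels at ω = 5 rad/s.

|G(j5)|_dB ≈ -13.6 dB

Substitute s = j5: numerator = 16 + j20, denominator = 71 + j100.
|G(j5)| = |16 + j20| / |71 + j100| = 25.612 / 122.64 ≈ 0.2088.
In decibels: 20·log₁₀(0.2088) ≈ -13.6 dB.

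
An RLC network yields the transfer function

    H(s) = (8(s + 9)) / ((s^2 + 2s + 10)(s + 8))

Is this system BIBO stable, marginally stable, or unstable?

stable

The poles can be read from the denominator factors: s = -1 ± 3j, -8.
Since all poles lie strictly in the left half-plane, the system is stable.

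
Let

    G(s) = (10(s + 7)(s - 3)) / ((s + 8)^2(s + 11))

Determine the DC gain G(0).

G(0) = -105/352 ≈ -0.2983

At s = 0 each factor (s + a) contributes a and each (s^2 + bs + c) contributes c.
G(0) = 10·(7) · (-3) / ((8) · (11) · (8)) = -210/704 = -105/352.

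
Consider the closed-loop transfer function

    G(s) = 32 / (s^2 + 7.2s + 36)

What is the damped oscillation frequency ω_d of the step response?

ω_d = 4.800 rad/s

Comparing s^2 + 7.2s + 36 to s^2 + 2ζωₙs + ωₙ²: ωₙ = 6 rad/s and ζ = 7.2/(2·6) = 0.6.
ζωₙ = 7.2/2 = 3.6, so ω_d = ωₙ√(1−ζ²) = √(ωₙ² − (ζωₙ)²) = √(36 − 3.6²) = √23.04 = 4.800 rad/s.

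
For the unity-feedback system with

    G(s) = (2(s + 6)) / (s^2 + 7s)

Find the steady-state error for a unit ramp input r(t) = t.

G(s) has one pole at the origin.
This is a Type 1 system. Kv = lim_{s→0} s·G(s) = 12/7.
e_ss = 1/Kv = 1/(12/7) = 7/12 ≈ 0.5833.

e_ss = 0.5833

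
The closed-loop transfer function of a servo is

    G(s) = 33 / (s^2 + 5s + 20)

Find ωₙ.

ωₙ ≈ 4.472 rad/s

Compare the denominator to the standard form s^2 + 2ζωₙs + ωₙ².
ωₙ² = 20, so ωₙ = √20 ≈ 4.472 rad/s.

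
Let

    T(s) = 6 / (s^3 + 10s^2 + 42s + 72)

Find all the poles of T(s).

s = -3 ± 3j, -4

The poles are the roots of the denominator s^3 + 10s^2 + 42s + 72 = 0.
Trying s = -4: the polynomial evaluates to 0, so (s + 4) is a factor.
Dividing out leaves s^2 + 6s + 18 = 0.
The quadratic formula then gives s = -3 ± 3j.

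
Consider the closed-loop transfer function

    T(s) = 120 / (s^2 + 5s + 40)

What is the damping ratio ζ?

Compare the denominator to the standard form s^2 + 2ζωₙs + ωₙ².
ωₙ² = 40, so ωₙ = √40 ≈ 6.325 rad/s.
2ζωₙ = 5, so ζ = 5/(2·√40) ≈ 0.3953.

ζ ≈ 0.3953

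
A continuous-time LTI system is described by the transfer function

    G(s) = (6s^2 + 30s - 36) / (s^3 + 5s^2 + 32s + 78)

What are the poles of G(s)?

The poles are the roots of the denominator s^3 + 5s^2 + 32s + 78 = 0.
Trying s = -3: the polynomial evaluates to 0, so (s + 3) is a factor.
Dividing out leaves s^2 + 2s + 26 = 0.
The quadratic formula then gives s = -1 ± 5j.

s = -1 + 5j, -1 - 5j, -3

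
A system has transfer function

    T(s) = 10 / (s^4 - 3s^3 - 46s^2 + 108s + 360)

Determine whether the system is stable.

unstable

The denominator s^4 - 3s^3 - 46s^2 + 108s + 360 factors as (s + 2)(s - 5)(s - 6)(s + 6), giving poles at s = -2, 5, 6, -6.
Since the pole(s) at s = 5, 6 lie in the right half-plane, the system is unstable.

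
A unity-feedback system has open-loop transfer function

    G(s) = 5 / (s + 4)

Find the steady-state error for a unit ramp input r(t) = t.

G(s) has no poles at the origin.
This is a Type 0 system; Kv = lim_{s→0} s·G(s) = 0, so the steady-state error for a ramp input is infinite.

e_ss = ∞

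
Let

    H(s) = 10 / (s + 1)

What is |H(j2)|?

|H(j2)| ≈ 4.472

Substitute s = j2: numerator = 10, denominator = 1 + j2.
|H(j2)| = |10| / |1 + j2| = 10 / 2.2361 ≈ 4.472.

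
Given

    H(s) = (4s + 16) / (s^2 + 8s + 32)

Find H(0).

H(0) = 1/2 ≈ 0.5000

Set s = 0: H(0) = (16) / (32) = 1/2.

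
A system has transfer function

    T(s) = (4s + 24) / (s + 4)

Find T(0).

T(0) = 6

Set s = 0: T(0) = (24) / (4) = 6.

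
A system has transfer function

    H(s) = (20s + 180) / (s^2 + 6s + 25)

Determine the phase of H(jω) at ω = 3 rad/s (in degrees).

∠H(j3) ≈ -29.93°

At s = j3: numerator = 180 + j60, denominator = 16 + j18.
∠H = ∠num − ∠den = 18.435° − (48.366°) = -29.93°.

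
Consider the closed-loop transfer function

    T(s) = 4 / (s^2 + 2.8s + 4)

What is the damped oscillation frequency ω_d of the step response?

ω_d ≈ 1.428 rad/s

Comparing s^2 + 2.8s + 4 to s^2 + 2ζωₙs + ωₙ²: ωₙ = 2 rad/s and ζ = 2.8/(2·2) = 0.7.
ζωₙ = 2.8/2 = 1.4, so ω_d = ωₙ√(1−ζ²) = √(ωₙ² − (ζωₙ)²) = √(4 − 1.4²) = √2.04 ≈ 1.428 rad/s.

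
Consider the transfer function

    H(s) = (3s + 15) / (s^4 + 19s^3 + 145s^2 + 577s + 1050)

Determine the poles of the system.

The poles are the roots of the denominator s^4 + 19s^3 + 145s^2 + 577s + 1050 = 0.
Trying s = -6: the polynomial evaluates to 0, so (s + 6) is a factor.
Dividing out leaves s^3 + 13s^2 + 67s + 175 = 0.
This factors further as (s^2 + 6s + 25)(s + 7) = 0.

s = -3 ± 4j, -6, -7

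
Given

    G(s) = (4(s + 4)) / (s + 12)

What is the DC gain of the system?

G(0) = 4/3 ≈ 1.333

Set s = 0: G(0) = (16) / (12) = 4/3.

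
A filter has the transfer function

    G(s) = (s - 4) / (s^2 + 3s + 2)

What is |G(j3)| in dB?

|G(j3)|_dB ≈ -7.16 dB

Substitute s = j3: numerator = -4 + j3, denominator = -7 + j9.
|G(j3)| = |-4 + j3| / |-7 + j9| = 5 / 11.402 ≈ 0.4385.
In decibels: 20·log₁₀(0.4385) ≈ -7.16 dB.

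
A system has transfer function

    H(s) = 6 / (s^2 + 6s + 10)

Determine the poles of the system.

The poles are the roots of the denominator s^2 + 6s + 10 = 0.
Using the quadratic formula: s = (-6 ± √(-4))/2 = -3 ± 1j.

s = -3 ± j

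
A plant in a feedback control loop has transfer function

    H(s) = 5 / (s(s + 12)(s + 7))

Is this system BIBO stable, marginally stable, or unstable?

marginally stable

The poles can be read from the denominator factors: s = 0, -12, -7.
Since the simple pole(s) at s = 0 lie on the jω-axis with none in the right half-plane, the system is marginally stable.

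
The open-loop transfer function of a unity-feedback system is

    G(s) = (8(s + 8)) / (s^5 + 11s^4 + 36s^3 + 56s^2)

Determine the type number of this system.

Type 2

The denominator has 2 factors of s at the origin (free integrators), so this is a Type 2 system.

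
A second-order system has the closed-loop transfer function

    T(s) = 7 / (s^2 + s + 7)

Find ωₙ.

Compare the denominator to the standard form s^2 + 2ζωₙs + ωₙ².
ωₙ² = 7, so ωₙ = √7 ≈ 2.646 rad/s.

ωₙ ≈ 2.646 rad/s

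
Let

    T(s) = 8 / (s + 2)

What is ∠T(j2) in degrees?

∠T(j2) ≈ -45°

At s = j2: numerator = 8, denominator = 2 + j2.
∠T = ∠num − ∠den = 0° − (45°) = -45°.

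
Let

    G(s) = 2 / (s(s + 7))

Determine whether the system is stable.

marginally stable

The poles can be read from the denominator factors: s = 0, -7.
Since the simple pole(s) at s = 0 lie on the jω-axis with none in the right half-plane, the system is marginally stable.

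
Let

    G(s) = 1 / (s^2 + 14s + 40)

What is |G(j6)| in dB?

|G(j6)|_dB ≈ -38.5 dB

Substitute s = j6: numerator = 1, denominator = 4 + j84.
|G(j6)| = |1| / |4 + j84| = 1 / 84.095 ≈ 0.01189.
In decibels: 20·log₁₀(0.01189) ≈ -38.5 dB.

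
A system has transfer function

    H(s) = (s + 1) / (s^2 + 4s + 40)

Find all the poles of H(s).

The poles are the roots of the denominator s^2 + 4s + 40 = 0.
Using the quadratic formula: s = (-4 ± √(-144))/2 = -2 ± 6j.

s = -2 + 6j, -2 - 6j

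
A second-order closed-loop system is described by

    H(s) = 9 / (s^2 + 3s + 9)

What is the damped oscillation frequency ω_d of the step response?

ω_d ≈ 2.598 rad/s

Comparing s^2 + 3s + 9 to s^2 + 2ζωₙs + ωₙ²: ωₙ = 3 rad/s and ζ = 3/(2·3) = 0.5.
ζωₙ = 3/2 = 1.5, so ω_d = ωₙ√(1−ζ²) = √(ωₙ² − (ζωₙ)²) = √(9 − 1.5²) = √6.75 ≈ 2.598 rad/s.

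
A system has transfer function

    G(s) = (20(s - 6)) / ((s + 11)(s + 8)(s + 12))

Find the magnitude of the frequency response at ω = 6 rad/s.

|G(j6)| ≈ 0.1010

Substitute s = j6: numerator = -120 + j120, denominator = -60 + j1680.
|G(j6)| = |-120 + j120| / |-60 + j1680| = 169.71 / 1681.1 ≈ 0.1010.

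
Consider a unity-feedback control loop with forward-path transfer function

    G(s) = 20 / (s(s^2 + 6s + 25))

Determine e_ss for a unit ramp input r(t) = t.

G(s) has one pole at the origin.
This is a Type 1 system. Kv = lim_{s→0} s·G(s) = 20/25 = 4/5.
e_ss = 1/Kv = 1/(4/5) = 5/4 ≈ 1.250.

e_ss = 1.250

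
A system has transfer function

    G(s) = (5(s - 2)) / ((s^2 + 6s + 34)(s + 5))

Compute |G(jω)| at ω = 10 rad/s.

|G(j10)| ≈ 0.05113

Substitute s = j10: numerator = -10 + j50, denominator = -930 - j360.
|G(j10)| = |-10 + j50| / |-930 - j360| = 50.990 / 997.25 ≈ 0.05113.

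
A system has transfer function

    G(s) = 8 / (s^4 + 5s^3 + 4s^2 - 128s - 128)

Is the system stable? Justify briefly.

The denominator s^4 + 5s^3 + 4s^2 - 128s - 128 factors as (s^2 + 8s + 32)(s + 1)(s - 4), giving poles at s = -4 + 4j, -4 - 4j, -1, 4.
Since the pole(s) at s = 4 lie in the right half-plane, the system is unstable.

unstable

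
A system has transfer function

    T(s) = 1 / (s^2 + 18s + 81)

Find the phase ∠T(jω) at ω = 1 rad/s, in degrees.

∠T(j1) ≈ -12.68°

At s = j1: numerator = 1, denominator = 80 + j18.
∠T = ∠num − ∠den = 0° − (12.680°) = -12.68°.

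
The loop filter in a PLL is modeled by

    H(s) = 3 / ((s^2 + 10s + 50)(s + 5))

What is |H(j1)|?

|H(j1)| ≈ 0.01176

Substitute s = j1: numerator = 3, denominator = 235 + j99.
|H(j1)| = |3| / |235 + j99| = 3 / 255.00 ≈ 0.01176.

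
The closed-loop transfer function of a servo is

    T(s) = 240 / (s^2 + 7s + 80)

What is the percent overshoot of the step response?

%OS ≈ 26.3%

Comparing s^2 + 7s + 80 to s^2 + 2ζωₙs + ωₙ²: ωₙ = √80 ≈ 8.944 rad/s and ζ = 7/(2·√80) ≈ 0.3913.
%OS = 100·exp(−πζ/√(1−ζ²)) = 100·exp(−π·0.3913/√(1−0.3913²)) ≈ 26.3%.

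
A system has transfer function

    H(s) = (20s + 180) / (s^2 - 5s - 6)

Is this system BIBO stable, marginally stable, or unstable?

unstable

The denominator s^2 - 5s - 6 factors as (s - 6)(s + 1), giving poles at s = 6, -1.
Since the pole(s) at s = 6 lie in the right half-plane, the system is unstable.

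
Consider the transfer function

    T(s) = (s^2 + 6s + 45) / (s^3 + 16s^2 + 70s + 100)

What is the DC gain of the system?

T(0) = 9/20 ≈ 0.4500

Set s = 0: T(0) = (45) / (100) = 9/20.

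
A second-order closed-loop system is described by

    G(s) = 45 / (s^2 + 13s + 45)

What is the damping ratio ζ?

Compare the denominator to the standard form s^2 + 2ζωₙs + ωₙ².
ωₙ² = 45, so ωₙ = √45 ≈ 6.708 rad/s.
2ζωₙ = 13, so ζ = 13/(2·√45) ≈ 0.9690.
With ζ = 0.9690 the response is underdamped.

ζ ≈ 0.9690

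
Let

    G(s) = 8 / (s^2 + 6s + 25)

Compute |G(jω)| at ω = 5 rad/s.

Substitute s = j5: numerator = 8, denominator = j30.
|G(j5)| = |8| / |j30| = 8 / 30 ≈ 0.2667.

|G(j5)| ≈ 0.2667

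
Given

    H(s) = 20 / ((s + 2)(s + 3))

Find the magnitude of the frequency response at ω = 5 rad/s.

|H(j5)| ≈ 0.6369

Substitute s = j5: numerator = 20, denominator = -19 + j25.
|H(j5)| = |20| / |-19 + j25| = 20 / 31.401 ≈ 0.6369.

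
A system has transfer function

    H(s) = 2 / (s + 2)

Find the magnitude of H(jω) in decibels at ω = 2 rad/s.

Substitute s = j2: numerator = 2, denominator = 2 + j2.
|H(j2)| = |2| / |2 + j2| = 2 / 2.8284 ≈ 0.7071.
In decibels: 20·log₁₀(0.7071) ≈ -3.01 dB.

|H(j2)|_dB ≈ -3.01 dB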